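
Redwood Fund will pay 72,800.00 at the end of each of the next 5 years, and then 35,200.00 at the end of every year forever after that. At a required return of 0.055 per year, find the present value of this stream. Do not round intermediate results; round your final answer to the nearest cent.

PV of 5-year annuity: 72,800.00 × [1 − (1+0.055)^−5] / 0.055 = 310876.70983
Perpetuity value at year 5: 35,200.00 / 0.055 = 640000.00000
PV of perpetuity: 640000.00000 / (1+0.055)^5 = 489685.98646
Total PV = 310876.70983 + 489685.98646 = 800562.69628

800562.70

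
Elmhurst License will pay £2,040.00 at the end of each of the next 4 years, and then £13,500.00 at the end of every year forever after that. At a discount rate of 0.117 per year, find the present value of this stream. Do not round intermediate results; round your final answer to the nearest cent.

£80355.51

PV of 4-year annuity: £2,040.00 × [1 − (1+0.117)^−4] / 0.117 = 6235.54694
Perpetuity value at year 4: £13,500.00 / 0.117 = 115384.61538
PV of perpetuity: 115384.61538 / (1+0.117)^4 = 74119.96649
Total PV = 6235.54694 + 74119.96649 = 80355.51343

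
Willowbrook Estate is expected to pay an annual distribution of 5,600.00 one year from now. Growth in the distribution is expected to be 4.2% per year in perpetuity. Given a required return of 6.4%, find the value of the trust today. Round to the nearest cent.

254545.45

Growing perpetuity: P = D₁ / (r − g) = 5,600.0000 / (0.064 − 0.042) = 254,545.45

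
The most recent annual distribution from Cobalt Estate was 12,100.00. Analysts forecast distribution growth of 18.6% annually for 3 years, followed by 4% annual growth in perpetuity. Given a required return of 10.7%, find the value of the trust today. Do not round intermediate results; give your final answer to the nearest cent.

D_1 = 14350.60000
D_2 = 17019.81160
D_3 = 20185.49656
Terminal value at year 3: TV = D_3×(1+g_2)/(r−g_2) = 20992.91642/0.067 = 313327.11074
P_0 = D_1/(1+r)^1 + D_2/(1+r)^2 + D_3/(1+r)^3 + TV/(1+r)^3
    = 12963.50497 + 13888.63315 + 14879.78221 + 230969.75377 = 272701.67410

272701.67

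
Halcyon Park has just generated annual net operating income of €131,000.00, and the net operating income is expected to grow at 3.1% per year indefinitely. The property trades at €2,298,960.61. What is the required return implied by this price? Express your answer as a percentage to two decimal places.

8.97%

D₁ = €131,000.00 × 1.031 = €135,061.0000
P = D₁/(r − g) ⇒ r = D₁/P + g = €135,061.0000/€2,298,960.61 + 0.031 = 0.058749 + 0.031 = 0.089749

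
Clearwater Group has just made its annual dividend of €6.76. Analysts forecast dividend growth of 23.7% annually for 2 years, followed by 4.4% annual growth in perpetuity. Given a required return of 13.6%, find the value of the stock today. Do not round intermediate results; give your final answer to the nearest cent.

D_1 = 8.36212
D_2 = 10.34394
Terminal value at year 2: TV = D_2×(1+g_2)/(r−g_2) = 10.79908/0.092 = 117.38126
P_0 = D_1/(1+r)^1 + D_2/(1+r)^2 + TV/(1+r)^2
    = 7.36102 + 8.01548 + 90.95825 = 106.33475

€106.33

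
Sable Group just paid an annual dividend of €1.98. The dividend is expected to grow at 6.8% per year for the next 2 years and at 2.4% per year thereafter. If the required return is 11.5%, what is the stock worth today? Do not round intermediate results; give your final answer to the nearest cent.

€24.15

D_1 = 2.11464
D_2 = 2.25844
Terminal value at year 2: TV = D_2×(1+g_2)/(r−g_2) = 2.31264/0.091 = 25.41360
P_0 = D_1/(1+r)^1 + D_2/(1+r)^2 + TV/(1+r)^2
    = 1.89654 + 1.81659 + 20.44168 = 24.15481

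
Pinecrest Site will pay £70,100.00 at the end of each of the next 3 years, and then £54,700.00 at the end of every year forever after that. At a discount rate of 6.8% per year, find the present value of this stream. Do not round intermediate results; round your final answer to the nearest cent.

PV of 3-year annuity: £70,100.00 × [1 − (1+0.068)^−3] / 0.068 = 184638.85042
Perpetuity value at year 3: £54,700.00 / 0.068 = 804411.76471
PV of perpetuity: 804411.76471 / (1+0.068)^3 = 660335.51481
Total PV = 184638.85042 + 660335.51481 = 844974.36523

£844974.37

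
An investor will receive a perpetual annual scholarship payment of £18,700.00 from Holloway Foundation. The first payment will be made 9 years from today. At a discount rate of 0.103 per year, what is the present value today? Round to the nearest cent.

Value at end of year 8: C / r = £18,700.00 / 0.103 = £181,553.3981
Discount to today: PV = £181,553.3981 / (1 + 0.103)^8 = £181,553.3981 / 2.190807 = £82,870.56

£82870.56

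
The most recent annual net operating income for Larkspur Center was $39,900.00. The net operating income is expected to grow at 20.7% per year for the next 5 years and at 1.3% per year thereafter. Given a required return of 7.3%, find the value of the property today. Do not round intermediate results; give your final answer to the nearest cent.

$1501215.19

D_1 = 48159.30000
D_2 = 58128.27510
D_3 = 70160.82805
D_4 = 84684.11945
D_5 = 102213.73218
Terminal value at year 5: TV = D_5×(1+g_2)/(r−g_2) = 103542.51070/0.06 = 1725708.51160
P_0 = D_1/(1+r)^1 + D_2/(1+r)^2 + D_3/(1+r)^3 + D_4/(1+r)^4 + D_5/(1+r)^5 + TV/(1+r)^5
    = 44882.85182 + 50487.97963 + 56793.09545 + 63885.61622 + 71863.87584 + 1213301.77045 = 1501215.18940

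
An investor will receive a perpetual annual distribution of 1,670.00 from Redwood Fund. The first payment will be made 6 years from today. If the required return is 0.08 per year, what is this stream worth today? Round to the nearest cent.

14207.17

Value at end of year 5: C / r = 1,670.00 / 0.08 = 20,875.0000
Discount to today: PV = 20,875.0000 / (1 + 0.08)^5 = 20,875.0000 / 1.469328 = 14,207.17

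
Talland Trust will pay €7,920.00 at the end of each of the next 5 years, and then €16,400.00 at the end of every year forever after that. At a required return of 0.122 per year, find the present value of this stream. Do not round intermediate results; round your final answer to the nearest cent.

PV of 5-year annuity: €7,920.00 × [1 − (1+0.122)^−5] / 0.122 = 28408.93790
Perpetuity value at year 5: €16,400.00 / 0.122 = 134426.22951
PV of perpetuity: 134426.22951 / (1+0.122)^5 = 75599.64093
Total PV = 28408.93790 + 75599.64093 = 104008.57883

€104008.58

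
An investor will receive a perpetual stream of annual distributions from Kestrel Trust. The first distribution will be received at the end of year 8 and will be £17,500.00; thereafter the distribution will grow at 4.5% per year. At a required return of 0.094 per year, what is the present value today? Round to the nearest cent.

Value at end of year 7: C₁ / (r − g) = £17,500.00 / (0.094 − 0.045) = £357,142.8571
Discount to today: PV = £357,142.8571 / (1 + 0.094)^7 = £357,142.8571 / 1.875518 = £190,423.58

£190423.58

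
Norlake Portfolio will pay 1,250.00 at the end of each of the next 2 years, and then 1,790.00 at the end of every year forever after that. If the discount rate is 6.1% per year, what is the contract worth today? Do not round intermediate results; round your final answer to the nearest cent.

28355.62

PV of 2-year annuity: 1,250.00 × [1 − (1+0.061)^−2] / 0.061 = 2288.53330
Perpetuity value at year 2: 1,790.00 / 0.061 = 29344.26230
PV of perpetuity: 29344.26230 / (1+0.061)^2 = 26067.08260
Total PV = 2288.53330 + 26067.08260 = 28355.61591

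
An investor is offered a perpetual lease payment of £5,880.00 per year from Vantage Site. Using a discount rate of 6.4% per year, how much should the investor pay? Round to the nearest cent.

Level perpetuity: PV = C / r = £5,880.00 / 0.064 = £91,875.00

£91875.00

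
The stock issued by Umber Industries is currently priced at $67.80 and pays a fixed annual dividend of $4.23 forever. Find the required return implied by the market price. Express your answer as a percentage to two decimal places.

P = C/r ⇒ r = C/P = $4.23/$67.80 = 0.062389

6.24%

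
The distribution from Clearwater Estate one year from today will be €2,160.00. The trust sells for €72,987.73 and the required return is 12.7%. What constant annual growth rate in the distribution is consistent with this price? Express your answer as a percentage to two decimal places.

P = D₁/(r−g) ⇒ g = r − D₁/P = 0.127 − €2,160.00/€72,987.73 = 0.097406

9.74%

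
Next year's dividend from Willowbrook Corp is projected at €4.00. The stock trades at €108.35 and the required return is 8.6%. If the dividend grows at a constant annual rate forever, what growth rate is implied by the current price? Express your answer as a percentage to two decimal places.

4.91%

P = D₁/(r−g) ⇒ g = r − D₁/P = 0.086 − €4.00/€108.35 = 0.049083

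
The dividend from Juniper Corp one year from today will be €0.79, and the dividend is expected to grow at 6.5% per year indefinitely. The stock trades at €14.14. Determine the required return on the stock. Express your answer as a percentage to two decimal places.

P = D₁/(r − g) ⇒ r = D₁/P + g = €0.7900/€14.14 + 0.065 = 0.055870 + 0.065 = 0.120870

12.09%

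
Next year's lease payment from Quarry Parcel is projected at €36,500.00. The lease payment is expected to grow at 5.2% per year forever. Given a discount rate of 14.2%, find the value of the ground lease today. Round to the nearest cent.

€405555.56

Growing perpetuity: P = D₁ / (r − g) = €36,500.0000 / (0.142 − 0.052) = €405,555.56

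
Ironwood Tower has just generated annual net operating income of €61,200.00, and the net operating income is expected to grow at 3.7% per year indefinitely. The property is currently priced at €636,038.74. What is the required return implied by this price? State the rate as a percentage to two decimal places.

D₁ = €61,200.00 × 1.037 = €63,464.4000
P = D₁/(r − g) ⇒ r = D₁/P + g = €63,464.4000/€636,038.74 + 0.037 = 0.099781 + 0.037 = 0.136781

13.68%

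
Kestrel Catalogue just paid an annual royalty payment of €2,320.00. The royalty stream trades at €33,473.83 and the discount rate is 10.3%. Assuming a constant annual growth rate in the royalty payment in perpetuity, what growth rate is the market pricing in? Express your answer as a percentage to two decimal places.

3.15%

P = D₀(1+g)/(r−g) ⇒ P(r−g) = D₀(1+g) ⇒ g(P+D₀) = P·r − D₀
g = (P·r − D₀)/(P + D₀) = (€33,473.83×0.103 − €2,320.00) / (€33,473.83 + €2,320.00) = 0.031508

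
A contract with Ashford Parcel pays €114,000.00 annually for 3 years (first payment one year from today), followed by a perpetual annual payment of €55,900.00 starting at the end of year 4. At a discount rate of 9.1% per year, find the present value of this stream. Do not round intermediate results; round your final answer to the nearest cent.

PV of 3-year annuity: €114,000.00 × [1 − (1+0.091)^−3] / 0.091 = 288054.07496
Perpetuity value at year 3: €55,900.00 / 0.091 = 614285.71429
PV of perpetuity: 614285.71429 / (1+0.091)^3 = 473038.14595
Total PV = 288054.07496 + 473038.14595 = 761092.22091

€761092.22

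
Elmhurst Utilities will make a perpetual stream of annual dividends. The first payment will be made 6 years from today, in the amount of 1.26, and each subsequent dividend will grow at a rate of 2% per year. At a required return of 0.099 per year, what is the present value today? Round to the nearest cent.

9.95

Value at end of year 5: C₁ / (r − g) = 1.26 / (0.099 − 0.02) = 15.9494
Discount to today: PV = 15.9494 / (1 + 0.099)^5 = 15.9494 / 1.603203 = 9.95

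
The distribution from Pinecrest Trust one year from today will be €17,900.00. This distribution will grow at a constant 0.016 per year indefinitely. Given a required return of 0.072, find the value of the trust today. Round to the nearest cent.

Growing perpetuity: P = D₁ / (r − g) = €17,900.0000 / (0.072 − 0.016) = €319,642.86

€319642.86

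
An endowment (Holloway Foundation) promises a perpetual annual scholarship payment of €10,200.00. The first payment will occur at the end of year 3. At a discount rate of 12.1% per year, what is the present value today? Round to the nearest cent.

€67081.63

Value at end of year 2: C / r = €10,200.00 / 0.121 = €84,297.5207
Discount to today: PV = €84,297.5207 / (1 + 0.121)^2 = €84,297.5207 / 1.256641 = €67,081.63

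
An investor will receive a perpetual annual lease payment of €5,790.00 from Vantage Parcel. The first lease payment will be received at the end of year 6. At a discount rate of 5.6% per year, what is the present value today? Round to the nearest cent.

€78735.56

Value at end of year 5: C / r = €5,790.00 / 0.056 = €103,392.8571
Discount to today: PV = €103,392.8571 / (1 + 0.056)^5 = €103,392.8571 / 1.313166 = €78,735.56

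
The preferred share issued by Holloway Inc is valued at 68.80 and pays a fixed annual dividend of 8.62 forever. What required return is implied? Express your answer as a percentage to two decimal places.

P = C/r ⇒ r = C/P = 8.62/68.80 = 0.125291

12.53%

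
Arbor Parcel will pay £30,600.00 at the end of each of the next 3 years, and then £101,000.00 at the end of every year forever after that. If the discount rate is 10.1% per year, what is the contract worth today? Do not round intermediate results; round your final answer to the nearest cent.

PV of 3-year annuity: £30,600.00 × [1 − (1+0.101)^−3] / 0.101 = 75963.89999
Perpetuity value at year 3: £101,000.00 / 0.101 = 1000000.00000
PV of perpetuity: 1000000.00000 / (1+0.101)^3 = 749269.48043
Total PV = 75963.89999 + 749269.48043 = 825233.38042

£825233.38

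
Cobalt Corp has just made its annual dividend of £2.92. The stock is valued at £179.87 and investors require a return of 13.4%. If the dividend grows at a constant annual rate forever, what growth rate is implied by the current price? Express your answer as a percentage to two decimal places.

P = D₀(1+g)/(r−g) ⇒ P(r−g) = D₀(1+g) ⇒ g(P+D₀) = P·r − D₀
g = (P·r − D₀)/(P + D₀) = (£179.87×0.134 − £2.92) / (£179.87 + £2.92) = 0.115885

11.59%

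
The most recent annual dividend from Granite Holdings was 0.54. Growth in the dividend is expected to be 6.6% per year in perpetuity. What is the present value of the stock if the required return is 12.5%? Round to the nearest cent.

9.76

D₁ = D₀ × (1 + g) = 0.54 × 1.066 = 0.5756
Growing perpetuity: P = D₁ / (r − g) = 0.5756 / (0.125 − 0.066) = 9.76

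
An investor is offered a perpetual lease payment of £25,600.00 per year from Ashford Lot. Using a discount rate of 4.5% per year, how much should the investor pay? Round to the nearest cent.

Level perpetuity: PV = C / r = £25,600.00 / 0.045 = £568,888.89

£568888.89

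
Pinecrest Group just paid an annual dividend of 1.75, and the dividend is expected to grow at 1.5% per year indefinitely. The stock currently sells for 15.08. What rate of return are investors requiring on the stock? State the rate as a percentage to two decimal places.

13.28%

D₁ = 1.75 × 1.015 = 1.7763
P = D₁/(r − g) ⇒ r = D₁/P + g = 1.7763/15.08 + 0.015 = 0.117788 + 0.015 = 0.132788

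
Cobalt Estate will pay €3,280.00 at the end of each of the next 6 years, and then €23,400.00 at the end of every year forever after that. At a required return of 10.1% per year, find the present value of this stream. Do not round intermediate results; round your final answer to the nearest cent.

€144311.52

PV of 6-year annuity: €3,280.00 × [1 − (1+0.101)^−6] / 0.101 = 14243.48917
Perpetuity value at year 6: €23,400.00 / 0.101 = 231683.16832
PV of perpetuity: 231683.16832 / (1+0.101)^6 = 130068.03218
Total PV = 14243.48917 + 130068.03218 = 144311.52135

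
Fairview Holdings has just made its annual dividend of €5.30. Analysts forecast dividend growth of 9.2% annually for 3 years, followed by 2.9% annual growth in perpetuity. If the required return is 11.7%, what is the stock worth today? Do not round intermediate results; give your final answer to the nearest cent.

D_1 = 5.78760
D_2 = 6.32006
D_3 = 6.90150
Terminal value at year 3: TV = D_3×(1+g_2)/(r−g_2) = 7.10165/0.088 = 80.70055
P_0 = D_1/(1+r)^1 + D_2/(1+r)^2 + D_3/(1+r)^3 + TV/(1+r)^3
    = 5.18138 + 5.06541 + 4.95204 + 57.90512 = 73.10395

€73.10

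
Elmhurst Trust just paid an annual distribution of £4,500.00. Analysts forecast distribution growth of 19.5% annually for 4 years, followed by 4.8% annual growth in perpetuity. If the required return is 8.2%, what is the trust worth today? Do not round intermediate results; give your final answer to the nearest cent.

£229591.78

D_1 = 5377.50000
D_2 = 6426.11250
D_3 = 7679.20444
D_4 = 9176.64930
Terminal value at year 4: TV = D_4×(1+g_2)/(r−g_2) = 9617.12847/0.034 = 282856.71969
P_0 = D_1/(1+r)^1 + D_2/(1+r)^2 + D_3/(1+r)^3 + D_4/(1+r)^4 + TV/(1+r)^4
    = 4969.96303 + 5489.00723 + 6062.25845 + 6695.37786 + 206375.17638 = 229591.78294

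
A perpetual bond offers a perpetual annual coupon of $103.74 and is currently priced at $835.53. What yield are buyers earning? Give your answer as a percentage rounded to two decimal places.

12.42%

P = C/r ⇒ r = C/P = $103.74/$835.53 = 0.124161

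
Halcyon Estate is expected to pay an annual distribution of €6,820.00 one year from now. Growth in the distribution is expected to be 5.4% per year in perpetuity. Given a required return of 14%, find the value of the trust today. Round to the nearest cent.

Growing perpetuity: P = D₁ / (r − g) = €6,820.0000 / (0.14 − 0.054) = €79,302.33

€79302.33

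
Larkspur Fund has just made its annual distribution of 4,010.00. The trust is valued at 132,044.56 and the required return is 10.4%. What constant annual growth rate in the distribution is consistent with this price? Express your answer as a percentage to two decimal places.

P = D₀(1+g)/(r−g) ⇒ P(r−g) = D₀(1+g) ⇒ g(P+D₀) = P·r − D₀
g = (P·r − D₀)/(P + D₀) = (132,044.56×0.104 − 4,010.00) / (132,044.56 + 4,010.00) = 0.071461

7.15%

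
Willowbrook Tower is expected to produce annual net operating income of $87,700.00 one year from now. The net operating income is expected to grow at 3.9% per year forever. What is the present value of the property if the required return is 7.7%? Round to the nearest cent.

Growing perpetuity: P = D₁ / (r − g) = $87,700.0000 / (0.077 − 0.039) = $2,307,894.74

$2307894.74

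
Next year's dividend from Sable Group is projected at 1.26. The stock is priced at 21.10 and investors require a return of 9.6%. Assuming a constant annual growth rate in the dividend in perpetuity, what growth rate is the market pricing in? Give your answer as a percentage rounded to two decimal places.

3.63%

P = D₁/(r−g) ⇒ g = r − D₁/P = 0.096 − 1.26/21.10 = 0.036284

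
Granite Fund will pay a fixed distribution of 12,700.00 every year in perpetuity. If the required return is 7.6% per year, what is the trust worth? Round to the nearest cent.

167105.26

Level perpetuity: PV = C / r = 12,700.00 / 0.076 = 167,105.26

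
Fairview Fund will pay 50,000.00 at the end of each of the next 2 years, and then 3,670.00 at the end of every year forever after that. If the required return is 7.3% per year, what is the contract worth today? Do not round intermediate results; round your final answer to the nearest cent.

PV of 2-year annuity: 50,000.00 × [1 − (1+0.073)^−2] / 0.073 = 90026.39558
Perpetuity value at year 2: 3,670.00 / 0.073 = 50273.97260
PV of perpetuity: 50273.97260 / (1+0.073)^2 = 43666.03517
Total PV = 90026.39558 + 43666.03517 = 133692.43075

133692.43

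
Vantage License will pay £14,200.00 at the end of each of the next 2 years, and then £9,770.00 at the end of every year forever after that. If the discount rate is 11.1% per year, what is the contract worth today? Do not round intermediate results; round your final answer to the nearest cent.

£95594.43

PV of 2-year annuity: £14,200.00 × [1 − (1+0.111)^−2] / 0.111 = 24285.57887
Perpetuity value at year 2: £9,770.00 / 0.111 = 88018.01802
PV of perpetuity: 88018.01802 / (1+0.111)^2 = 71308.85565
Total PV = 24285.57887 + 71308.85565 = 95594.43453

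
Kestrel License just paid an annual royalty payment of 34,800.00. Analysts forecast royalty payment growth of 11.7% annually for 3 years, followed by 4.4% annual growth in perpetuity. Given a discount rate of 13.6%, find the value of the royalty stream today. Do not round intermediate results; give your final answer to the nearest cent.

D_1 = 38871.60000
D_2 = 43419.57720
D_3 = 48499.66773
Terminal value at year 3: TV = D_3×(1+g_2)/(r−g_2) = 50633.65311/0.092 = 550365.79470
P_0 = D_1/(1+r)^1 + D_2/(1+r)^2 + D_3/(1+r)^3 + TV/(1+r)^3
    = 34217.95775 + 33645.65035 + 33082.91501 + 375419.16593 = 476365.68904

476365.69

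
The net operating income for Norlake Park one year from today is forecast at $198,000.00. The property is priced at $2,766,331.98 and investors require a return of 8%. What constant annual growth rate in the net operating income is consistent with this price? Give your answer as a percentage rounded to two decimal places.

0.84%

P = D₁/(r−g) ⇒ g = r − D₁/P = 0.08 − $198,000.00/$2,766,331.98 = 0.008425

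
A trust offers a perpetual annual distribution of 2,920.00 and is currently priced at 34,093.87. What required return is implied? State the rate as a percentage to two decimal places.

P = C/r ⇒ r = C/P = 2,920.00/34,093.87 = 0.085646

8.56%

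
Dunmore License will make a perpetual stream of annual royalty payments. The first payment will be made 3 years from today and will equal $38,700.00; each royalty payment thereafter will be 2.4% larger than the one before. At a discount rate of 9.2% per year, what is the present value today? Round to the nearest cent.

$477261.91

Value at end of year 2: C₁ / (r − g) = $38,700.00 / (0.092 − 0.024) = $569,117.6471
Discount to today: PV = $569,117.6471 / (1 + 0.092)^2 = $569,117.6471 / 1.192464 = $477,261.91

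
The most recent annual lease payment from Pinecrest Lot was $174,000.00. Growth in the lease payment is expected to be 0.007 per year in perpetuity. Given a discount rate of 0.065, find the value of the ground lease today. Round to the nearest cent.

$3021000.00

D₁ = D₀ × (1 + g) = $174,000.00 × 1.007 = $175,218.0000
Growing perpetuity: P = D₁ / (r − g) = $175,218.0000 / (0.065 − 0.007) = $3,021,000.00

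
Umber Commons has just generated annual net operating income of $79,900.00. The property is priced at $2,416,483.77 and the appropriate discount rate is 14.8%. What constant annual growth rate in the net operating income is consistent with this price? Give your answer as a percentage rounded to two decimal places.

P = D₀(1+g)/(r−g) ⇒ P(r−g) = D₀(1+g) ⇒ g(P+D₀) = P·r − D₀
g = (P·r − D₀)/(P + D₀) = ($2,416,483.77×0.148 − $79,900.00) / ($2,416,483.77 + $79,900.00) = 0.111257

11.13%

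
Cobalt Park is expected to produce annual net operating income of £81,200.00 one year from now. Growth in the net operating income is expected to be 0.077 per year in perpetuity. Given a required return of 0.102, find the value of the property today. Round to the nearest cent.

Growing perpetuity: P = D₁ / (r − g) = £81,200.0000 / (0.102 − 0.077) = £3,248,000.00

£3248000.00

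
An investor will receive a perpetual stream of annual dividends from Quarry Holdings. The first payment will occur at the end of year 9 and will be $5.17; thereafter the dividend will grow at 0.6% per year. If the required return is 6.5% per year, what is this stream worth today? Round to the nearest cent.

$52.95

Value at end of year 8: C₁ / (r − g) = $5.17 / (0.065 − 0.006) = $87.6271
Discount to today: PV = $87.6271 / (1 + 0.065)^8 = $87.6271 / 1.654996 = $52.95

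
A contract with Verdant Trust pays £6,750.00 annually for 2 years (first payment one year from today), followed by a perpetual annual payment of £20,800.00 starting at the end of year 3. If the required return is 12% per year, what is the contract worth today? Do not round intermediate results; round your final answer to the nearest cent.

£149588.12

PV of 2-year annuity: £6,750.00 × [1 − (1+0.12)^−2] / 0.12 = 11407.84439
Perpetuity value at year 2: £20,800.00 / 0.12 = 173333.33333
PV of perpetuity: 173333.33333 / (1+0.12)^2 = 138180.27211
Total PV = 11407.84439 + 138180.27211 = 149588.11650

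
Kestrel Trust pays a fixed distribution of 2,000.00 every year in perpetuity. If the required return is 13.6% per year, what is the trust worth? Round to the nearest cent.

14705.88

Level perpetuity: PV = C / r = 2,000.00 / 0.136 = 14,705.88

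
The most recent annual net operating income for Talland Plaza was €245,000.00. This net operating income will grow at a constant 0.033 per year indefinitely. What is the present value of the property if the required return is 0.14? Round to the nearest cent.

€2365280.37

D₁ = D₀ × (1 + g) = €245,000.00 × 1.033 = €253,085.0000
Growing perpetuity: P = D₁ / (r − g) = €253,085.0000 / (0.14 − 0.033) = €2,365,280.37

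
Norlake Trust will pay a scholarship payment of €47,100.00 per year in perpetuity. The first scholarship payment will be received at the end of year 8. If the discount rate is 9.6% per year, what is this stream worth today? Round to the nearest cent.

Value at end of year 7: C / r = €47,100.00 / 0.096 = €490,625.0000
Discount to today: PV = €490,625.0000 / (1 + 0.096)^7 = €490,625.0000 / 1.899651 = €258,271.09

€258271.09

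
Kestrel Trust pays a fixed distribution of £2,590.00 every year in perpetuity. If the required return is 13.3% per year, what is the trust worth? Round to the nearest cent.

£19473.68

Level perpetuity: PV = C / r = £2,590.00 / 0.133 = £19,473.68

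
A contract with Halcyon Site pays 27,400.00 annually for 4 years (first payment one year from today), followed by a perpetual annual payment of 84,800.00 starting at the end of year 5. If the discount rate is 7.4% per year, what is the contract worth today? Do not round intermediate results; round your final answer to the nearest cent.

953262.88

PV of 4-year annuity: 27,400.00 × [1 − (1+0.074)^−4] / 0.074 = 91977.63224
Perpetuity value at year 4: 84,800.00 / 0.074 = 1145945.94595
PV of perpetuity: 1145945.94595 / (1+0.074)^4 = 861285.24471
Total PV = 91977.63224 + 861285.24471 = 953262.87695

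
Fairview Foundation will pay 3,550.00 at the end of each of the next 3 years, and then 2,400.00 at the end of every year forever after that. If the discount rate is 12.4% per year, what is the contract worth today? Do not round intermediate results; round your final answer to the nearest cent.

22098.07

PV of 3-year annuity: 3,550.00 × [1 − (1+0.124)^−3] / 0.124 = 8468.23352
Perpetuity value at year 3: 2,400.00 / 0.124 = 19354.83871
PV of perpetuity: 19354.83871 / (1+0.124)^3 = 13629.83577
Total PV = 8468.23352 + 13629.83577 = 22098.06929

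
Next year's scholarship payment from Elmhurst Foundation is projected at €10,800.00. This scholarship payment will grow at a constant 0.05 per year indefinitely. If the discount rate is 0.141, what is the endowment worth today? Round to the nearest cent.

Growing perpetuity: P = D₁ / (r − g) = €10,800.0000 / (0.141 − 0.05) = €118,681.32

€118681.32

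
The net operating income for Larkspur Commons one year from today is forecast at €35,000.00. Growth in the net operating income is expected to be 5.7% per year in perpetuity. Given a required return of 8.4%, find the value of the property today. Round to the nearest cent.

Growing perpetuity: P = D₁ / (r − g) = €35,000.0000 / (0.084 − 0.057) = €1,296,296.30

€1296296.30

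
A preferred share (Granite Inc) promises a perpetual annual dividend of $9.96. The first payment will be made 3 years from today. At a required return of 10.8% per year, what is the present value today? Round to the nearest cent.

$75.12

Value at end of year 2: C / r = $9.96 / 0.108 = $92.2222
Discount to today: PV = $92.2222 / (1 + 0.108)^2 = $92.2222 / 1.227664 = $75.12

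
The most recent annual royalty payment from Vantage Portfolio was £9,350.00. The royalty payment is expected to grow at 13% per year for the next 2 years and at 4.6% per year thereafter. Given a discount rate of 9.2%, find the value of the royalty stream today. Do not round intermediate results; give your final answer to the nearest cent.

£247352.84

D_1 = 10565.50000
D_2 = 11939.01500
Terminal value at year 2: TV = D_2×(1+g_2)/(r−g_2) = 12488.20969/0.046 = 271482.81935
P_0 = D_1/(1+r)^1 + D_2/(1+r)^2 + TV/(1+r)^2
    = 9675.36630 + 10012.05487 + 227665.42164 = 247352.84281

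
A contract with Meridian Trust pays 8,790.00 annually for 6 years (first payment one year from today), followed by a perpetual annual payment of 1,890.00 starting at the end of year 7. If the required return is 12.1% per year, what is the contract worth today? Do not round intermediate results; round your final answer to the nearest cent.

PV of 6-year annuity: 8,790.00 × [1 − (1+0.121)^−6] / 0.121 = 36037.14849
Perpetuity value at year 6: 1,890.00 / 0.121 = 15619.83471
PV of perpetuity: 15619.83471 / (1+0.121)^6 = 7871.23282
Total PV = 36037.14849 + 7871.23282 = 43908.38130

43908.38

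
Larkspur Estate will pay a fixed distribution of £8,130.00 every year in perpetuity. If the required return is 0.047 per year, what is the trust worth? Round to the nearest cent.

£172978.72

Level perpetuity: PV = C / r = £8,130.00 / 0.047 = £172,978.72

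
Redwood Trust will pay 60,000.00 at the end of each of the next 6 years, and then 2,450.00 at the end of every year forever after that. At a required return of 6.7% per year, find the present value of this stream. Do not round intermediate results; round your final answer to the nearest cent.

313440.60

PV of 6-year annuity: 60,000.00 × [1 − (1+0.067)^−6] / 0.067 = 288660.40609
Perpetuity value at year 6: 2,450.00 / 0.067 = 36567.16418
PV of perpetuity: 36567.16418 / (1+0.067)^6 = 24780.19760
Total PV = 288660.40609 + 24780.19760 = 313440.60368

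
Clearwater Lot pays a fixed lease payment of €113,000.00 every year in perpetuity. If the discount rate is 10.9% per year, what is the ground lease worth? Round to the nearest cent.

€1036697.25

Level perpetuity: PV = C / r = €113,000.00 / 0.109 = €1,036,697.25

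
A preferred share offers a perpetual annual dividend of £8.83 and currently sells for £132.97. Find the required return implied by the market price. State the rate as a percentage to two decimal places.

P = C/r ⇒ r = C/P = £8.83/£132.97 = 0.066406

6.64%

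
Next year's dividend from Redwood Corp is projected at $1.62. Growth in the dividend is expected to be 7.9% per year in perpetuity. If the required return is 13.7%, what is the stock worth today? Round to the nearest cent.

Growing perpetuity: P = D₁ / (r − g) = $1.6200 / (0.137 − 0.079) = $27.93

$27.93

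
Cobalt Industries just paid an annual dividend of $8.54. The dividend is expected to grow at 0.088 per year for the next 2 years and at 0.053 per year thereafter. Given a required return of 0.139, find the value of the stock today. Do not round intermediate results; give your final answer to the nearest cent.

$111.36

D_1 = 9.29152
D_2 = 10.10917
Terminal value at year 2: TV = D_2×(1+g_2)/(r−g_2) = 10.64496/0.086 = 123.77860
P_0 = D_1/(1+r)^1 + D_2/(1+r)^2 + TV/(1+r)^2
    = 8.15761 + 7.79235 + 95.41093 = 111.36089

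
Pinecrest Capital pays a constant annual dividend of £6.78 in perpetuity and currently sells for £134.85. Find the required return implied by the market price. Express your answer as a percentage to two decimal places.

5.03%

P = C/r ⇒ r = C/P = £6.78/£134.85 = 0.050278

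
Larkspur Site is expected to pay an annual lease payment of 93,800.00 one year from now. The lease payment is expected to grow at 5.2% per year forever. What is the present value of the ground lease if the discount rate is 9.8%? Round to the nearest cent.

2039130.43

Growing perpetuity: P = D₁ / (r − g) = 93,800.0000 / (0.098 − 0.052) = 2,039,130.43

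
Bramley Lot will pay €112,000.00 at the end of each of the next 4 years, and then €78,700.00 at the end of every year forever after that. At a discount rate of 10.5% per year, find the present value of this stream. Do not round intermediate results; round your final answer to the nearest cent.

PV of 4-year annuity: €112,000.00 × [1 − (1+0.105)^−4] / 0.105 = 351216.13374
Perpetuity value at year 4: €78,700.00 / 0.105 = 749523.80952
PV of perpetuity: 749523.80952 / (1+0.105)^4 = 502731.75841
Total PV = 351216.13374 + 502731.75841 = 853947.89214

€853947.89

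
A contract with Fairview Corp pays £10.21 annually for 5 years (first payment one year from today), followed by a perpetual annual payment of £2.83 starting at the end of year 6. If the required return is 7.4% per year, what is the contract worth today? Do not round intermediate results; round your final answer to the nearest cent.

PV of 5-year annuity: £10.21 × [1 − (1+0.074)^−5] / 0.074 = 41.41845
Perpetuity value at year 5: £2.83 / 0.074 = 38.24324
PV of perpetuity: 38.24324 / (1+0.074)^5 = 26.76291
Total PV = 41.41845 + 26.76291 = 68.18136

£68.18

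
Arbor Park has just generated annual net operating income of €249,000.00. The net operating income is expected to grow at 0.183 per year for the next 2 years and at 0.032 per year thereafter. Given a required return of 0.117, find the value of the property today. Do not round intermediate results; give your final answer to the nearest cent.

€3933971.84

D_1 = 294567.00000
D_2 = 348472.76100
Terminal value at year 2: TV = D_2×(1+g_2)/(r−g_2) = 359623.88935/0.085 = 4230869.28649
P_0 = D_1/(1+r)^1 + D_2/(1+r)^2 + TV/(1+r)^2
    = 263712.62310 + 279294.56860 + 3390964.64463 = 3933971.83633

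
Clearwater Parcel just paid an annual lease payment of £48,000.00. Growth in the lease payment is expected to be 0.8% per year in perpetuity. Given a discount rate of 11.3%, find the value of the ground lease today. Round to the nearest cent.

D₁ = D₀ × (1 + g) = £48,000.00 × 1.008 = £48,384.0000
Growing perpetuity: P = D₁ / (r − g) = £48,384.0000 / (0.113 − 0.008) = £460,800.00

£460800.00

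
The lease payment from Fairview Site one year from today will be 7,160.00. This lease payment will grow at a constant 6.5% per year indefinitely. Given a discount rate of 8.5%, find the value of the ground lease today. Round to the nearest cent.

Growing perpetuity: P = D₁ / (r − g) = 7,160.0000 / (0.085 − 0.065) = 358,000.00

358000.00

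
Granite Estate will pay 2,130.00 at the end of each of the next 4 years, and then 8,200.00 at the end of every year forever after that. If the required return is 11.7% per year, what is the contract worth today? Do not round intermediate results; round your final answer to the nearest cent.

PV of 4-year annuity: 2,130.00 × [1 − (1+0.117)^−4] / 0.117 = 6510.64460
Perpetuity value at year 4: 8,200.00 / 0.117 = 70085.47009
PV of perpetuity: 70085.47009 / (1+0.117)^4 = 45021.01668
Total PV = 6510.64460 + 45021.01668 = 51531.66129

51531.66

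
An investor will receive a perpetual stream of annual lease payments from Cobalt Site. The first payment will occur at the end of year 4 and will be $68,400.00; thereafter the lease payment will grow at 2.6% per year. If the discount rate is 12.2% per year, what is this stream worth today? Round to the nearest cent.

$504436.26

Value at end of year 3: C₁ / (r − g) = $68,400.00 / (0.122 − 0.026) = $712,500.0000
Discount to today: PV = $712,500.0000 / (1 + 0.122)^3 = $712,500.0000 / 1.412468 = $504,436.26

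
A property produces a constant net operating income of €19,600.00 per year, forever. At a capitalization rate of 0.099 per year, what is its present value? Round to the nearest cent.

€197979.80

Level perpetuity: PV = C / r = €19,600.00 / 0.099 = €197,979.80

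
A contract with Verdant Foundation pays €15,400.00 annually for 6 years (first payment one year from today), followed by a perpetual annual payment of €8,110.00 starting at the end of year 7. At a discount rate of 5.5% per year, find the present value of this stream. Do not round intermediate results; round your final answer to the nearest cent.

€183871.96

PV of 6-year annuity: €15,400.00 × [1 − (1+0.055)^−6] / 0.055 = 76931.16675
Perpetuity value at year 6: €8,110.00 / 0.055 = 147454.54545
PV of perpetuity: 147454.54545 / (1+0.055)^6 = 106940.79465
Total PV = 76931.16675 + 106940.79465 = 183871.96140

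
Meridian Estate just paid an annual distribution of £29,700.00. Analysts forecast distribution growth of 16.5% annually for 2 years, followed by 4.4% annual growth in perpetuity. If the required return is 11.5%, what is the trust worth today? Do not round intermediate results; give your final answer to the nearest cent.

£540216.23

D_1 = 34600.50000
D_2 = 40309.58250
Terminal value at year 2: TV = D_2×(1+g_2)/(r−g_2) = 42083.20413/0.071 = 592721.18493
P_0 = D_1/(1+r)^1 + D_2/(1+r)^2 + TV/(1+r)^2
    = 31031.83857 + 32423.40083 + 476760.99252 = 540216.23192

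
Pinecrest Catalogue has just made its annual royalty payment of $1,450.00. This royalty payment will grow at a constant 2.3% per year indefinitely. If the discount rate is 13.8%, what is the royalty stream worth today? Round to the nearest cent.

$12898.70

D₁ = D₀ × (1 + g) = $1,450.00 × 1.023 = $1,483.3500
Growing perpetuity: P = D₁ / (r − g) = $1,483.3500 / (0.138 − 0.023) = $12,898.70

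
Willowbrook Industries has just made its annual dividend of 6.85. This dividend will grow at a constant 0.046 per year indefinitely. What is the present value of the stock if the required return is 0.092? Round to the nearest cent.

D₁ = D₀ × (1 + g) = 6.85 × 1.046 = 7.1651
Growing perpetuity: P = D₁ / (r − g) = 7.1651 / (0.092 − 0.046) = 155.76

155.76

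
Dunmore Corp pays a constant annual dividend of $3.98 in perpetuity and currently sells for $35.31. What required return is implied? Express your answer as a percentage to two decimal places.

P = C/r ⇒ r = C/P = $3.98/$35.31 = 0.112716

11.27%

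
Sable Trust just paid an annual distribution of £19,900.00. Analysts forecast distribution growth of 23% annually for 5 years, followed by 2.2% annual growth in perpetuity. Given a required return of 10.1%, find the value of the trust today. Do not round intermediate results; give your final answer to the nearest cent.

D_1 = 24477.00000
D_2 = 30106.71000
D_3 = 37031.25330
D_4 = 45548.44156
D_5 = 56024.58312
Terminal value at year 5: TV = D_5×(1+g_2)/(r−g_2) = 57257.12395/0.079 = 724773.72084
P_0 = D_1/(1+r)^1 + D_2/(1+r)^2 + D_3/(1+r)^3 + D_4/(1+r)^4 + D_5/(1+r)^5 + TV/(1+r)^5
    = 22231.60763 + 24836.40089 + 27746.38792 + 30997.32710 + 34629.16652 + 447987.44535 = 588428.33541

£588428.34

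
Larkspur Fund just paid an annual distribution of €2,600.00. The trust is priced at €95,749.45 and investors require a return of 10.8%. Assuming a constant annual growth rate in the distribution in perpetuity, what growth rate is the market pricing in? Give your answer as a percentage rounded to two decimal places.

7.87%

P = D₀(1+g)/(r−g) ⇒ P(r−g) = D₀(1+g) ⇒ g(P+D₀) = P·r − D₀
g = (P·r − D₀)/(P + D₀) = (€95,749.45×0.108 − €2,600.00) / (€95,749.45 + €2,600.00) = 0.078709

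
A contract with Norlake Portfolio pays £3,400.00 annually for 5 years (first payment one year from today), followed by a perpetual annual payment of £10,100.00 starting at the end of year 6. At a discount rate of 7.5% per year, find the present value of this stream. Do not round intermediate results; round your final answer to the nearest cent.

£107559.24

PV of 5-year annuity: £3,400.00 × [1 − (1+0.075)^−5] / 0.075 = 13756.00867
Perpetuity value at year 5: £10,100.00 / 0.075 = 134666.66667
PV of perpetuity: 134666.66667 / (1+0.075)^5 = 93803.22916
Total PV = 13756.00867 + 93803.22916 = 107559.23782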